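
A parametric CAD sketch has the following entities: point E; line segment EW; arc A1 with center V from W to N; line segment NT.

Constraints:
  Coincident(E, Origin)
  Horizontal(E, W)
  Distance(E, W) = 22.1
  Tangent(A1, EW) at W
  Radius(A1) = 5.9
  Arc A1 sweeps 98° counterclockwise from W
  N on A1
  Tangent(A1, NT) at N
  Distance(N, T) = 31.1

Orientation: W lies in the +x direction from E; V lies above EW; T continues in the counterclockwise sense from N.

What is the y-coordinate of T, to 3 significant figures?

37.5

On A1, W sits at bearing -90° from V; a 98° counterclockwise sweep puts N at bearing 8°, so N = V + 5.9·(cos 8°, sin 8°) = (27.9, 6.72). The tangent condition forces VN to be normal to NT, so NT runs along (−sin 8°, cos 8°); with |NT| = 31.1, T = (23.6, 37.5). So T.y = 37.5.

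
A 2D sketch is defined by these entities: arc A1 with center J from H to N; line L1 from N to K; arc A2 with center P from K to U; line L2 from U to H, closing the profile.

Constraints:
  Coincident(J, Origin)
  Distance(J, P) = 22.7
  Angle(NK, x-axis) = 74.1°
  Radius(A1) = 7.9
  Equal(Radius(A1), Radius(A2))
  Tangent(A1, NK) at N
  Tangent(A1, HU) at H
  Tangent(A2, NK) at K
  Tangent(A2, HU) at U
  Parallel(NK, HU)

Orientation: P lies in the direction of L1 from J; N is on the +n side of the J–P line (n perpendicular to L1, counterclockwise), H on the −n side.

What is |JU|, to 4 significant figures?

24.04

Tangency of A1 to both parallel lines with radius 7.9 puts N and H at J ± 7.9·n: N = (-7.598, 2.164), H = (7.598, -2.164). Equal radii place K and U the same way about P: K = P + 7.9·n = (-1.379, 24.00), U = P − 7.9·n = (13.82, 19.67). Then |JU| = |U − J| = 24.04.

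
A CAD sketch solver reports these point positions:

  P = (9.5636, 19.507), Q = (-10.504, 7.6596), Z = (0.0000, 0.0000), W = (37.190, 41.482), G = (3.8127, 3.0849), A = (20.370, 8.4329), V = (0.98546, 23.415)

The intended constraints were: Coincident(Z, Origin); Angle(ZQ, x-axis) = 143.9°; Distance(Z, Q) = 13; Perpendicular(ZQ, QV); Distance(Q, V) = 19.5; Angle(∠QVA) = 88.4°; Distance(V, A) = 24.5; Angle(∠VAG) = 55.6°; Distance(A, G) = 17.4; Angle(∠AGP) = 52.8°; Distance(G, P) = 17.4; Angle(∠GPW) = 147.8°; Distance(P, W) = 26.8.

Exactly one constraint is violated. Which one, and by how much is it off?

Distance(P, W) = 26.8 — off by 8.50.

Z = (0.00, 0.00) ✓; ZQ at 143.9° ✓; |ZQ| = 13.00 ✓; ∠(ZQ, QV) = 90.00° ✓; |QV| = 19.50 ✓; ∠QVA = 88.40° ✓; |VA| = 24.50 ✓; ∠VAG = 55.60° ✓; |AG| = 17.40 ✓; ∠AGP = 52.80° ✓; |GP| = 17.40 ✓; ∠GPW = 147.8° ✓; |PW| = 35.30 ✗.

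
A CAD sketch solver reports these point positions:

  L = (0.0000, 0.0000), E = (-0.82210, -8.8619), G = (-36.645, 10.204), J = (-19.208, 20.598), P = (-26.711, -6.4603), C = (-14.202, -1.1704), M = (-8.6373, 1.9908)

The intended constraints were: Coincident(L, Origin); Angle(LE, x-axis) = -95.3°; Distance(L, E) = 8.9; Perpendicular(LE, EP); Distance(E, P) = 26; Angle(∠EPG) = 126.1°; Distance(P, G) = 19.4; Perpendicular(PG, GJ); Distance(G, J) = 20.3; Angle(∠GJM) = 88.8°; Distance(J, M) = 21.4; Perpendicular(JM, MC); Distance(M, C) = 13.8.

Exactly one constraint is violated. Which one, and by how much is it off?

Distance(M, C) = 13.8 — off by 7.40.

L = (0.00, 0.00) ✓; LE at -95.30° ✓; |LE| = 8.900 ✓; ∠(LE, EP) = 90.00° ✓; |EP| = 26.00 ✓; ∠EPG = 126.1° ✓; |PG| = 19.40 ✓; ∠(PG, GJ) = 90.00° ✓; |GJ| = 20.30 ✓; ∠GJM = 88.80° ✓; |JM| = 21.40 ✓; ∠(JM, MC) = 90.00° ✓; |MC| = 6.400 ✗.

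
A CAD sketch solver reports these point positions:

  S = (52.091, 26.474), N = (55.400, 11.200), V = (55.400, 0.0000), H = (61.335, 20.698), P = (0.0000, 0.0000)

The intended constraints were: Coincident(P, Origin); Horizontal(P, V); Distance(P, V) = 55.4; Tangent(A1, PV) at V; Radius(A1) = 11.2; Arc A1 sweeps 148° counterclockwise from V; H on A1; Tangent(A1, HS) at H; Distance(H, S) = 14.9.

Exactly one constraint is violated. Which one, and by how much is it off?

Distance(H, S) = 14.9 — off by 4.00.

P = (0.00, 0.00) ✓; P.y = 0.00, V.y = 0.00 ✓; |PV| = 55.40 ✓; ∠(NV, VP) = 90.00° ✓; |NV| = 11.20 ✓; bearing(N→H) − bearing(N→V) = 148.0° ✓; |NH| = 11.20 ✓; ∠(NH, HS) = 90.00° ✓; |HS| = 10.90 ✗.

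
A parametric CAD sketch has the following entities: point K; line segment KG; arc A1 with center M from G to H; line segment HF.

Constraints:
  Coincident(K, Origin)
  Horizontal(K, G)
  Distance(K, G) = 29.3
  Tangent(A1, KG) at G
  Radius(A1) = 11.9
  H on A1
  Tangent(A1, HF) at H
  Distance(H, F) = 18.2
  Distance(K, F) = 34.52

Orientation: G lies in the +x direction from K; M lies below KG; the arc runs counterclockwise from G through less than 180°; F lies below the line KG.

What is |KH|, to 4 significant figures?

21.00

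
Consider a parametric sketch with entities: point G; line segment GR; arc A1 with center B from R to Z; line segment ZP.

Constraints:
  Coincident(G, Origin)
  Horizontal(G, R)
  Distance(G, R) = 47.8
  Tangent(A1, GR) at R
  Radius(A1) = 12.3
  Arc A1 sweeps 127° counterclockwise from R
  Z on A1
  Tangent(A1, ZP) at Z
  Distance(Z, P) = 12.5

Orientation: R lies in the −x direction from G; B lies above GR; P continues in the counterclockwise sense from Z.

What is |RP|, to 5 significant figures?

29.774

On A1, R sits at bearing -90° from B; a 127° counterclockwise sweep puts Z at bearing 37°, so Z = B + 12.3·(cos 37°, sin 37°) = (-37.977, 19.702). A1 meets ZP tangentially, so BZ is at right angles to ZP, so ZP runs along (−sin 37°, cos 37°); with |ZP| = 12.5, P = (-45.499, 29.685). Then |RP| = |P − R| = 29.774.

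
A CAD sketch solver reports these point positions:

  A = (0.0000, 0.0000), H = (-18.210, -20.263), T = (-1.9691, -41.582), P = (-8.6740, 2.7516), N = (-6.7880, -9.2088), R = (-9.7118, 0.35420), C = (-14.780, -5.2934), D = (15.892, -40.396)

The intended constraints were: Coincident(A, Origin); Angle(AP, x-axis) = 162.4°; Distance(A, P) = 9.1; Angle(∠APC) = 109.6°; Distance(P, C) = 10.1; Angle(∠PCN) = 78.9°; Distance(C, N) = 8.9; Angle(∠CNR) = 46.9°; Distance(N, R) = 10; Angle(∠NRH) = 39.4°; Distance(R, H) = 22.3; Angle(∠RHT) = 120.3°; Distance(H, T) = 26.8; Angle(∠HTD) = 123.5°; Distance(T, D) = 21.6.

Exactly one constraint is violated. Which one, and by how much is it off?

Distance(T, D) = 21.6 — off by 3.70.

A = (0.00, 0.00) ✓; AP at 162.4° ✓; |AP| = 9.100 ✓; ∠APC = 109.6° ✓; |PC| = 10.10 ✓; ∠PCN = 78.90° ✓; |CN| = 8.900 ✓; ∠CNR = 46.90° ✓; |NR| = 10.00 ✓; ∠NRH = 39.40° ✓; |RH| = 22.30 ✓; ∠RHT = 120.3° ✓; |HT| = 26.80 ✓; ∠HTD = 123.5° ✓; |TD| = 17.90 ✗.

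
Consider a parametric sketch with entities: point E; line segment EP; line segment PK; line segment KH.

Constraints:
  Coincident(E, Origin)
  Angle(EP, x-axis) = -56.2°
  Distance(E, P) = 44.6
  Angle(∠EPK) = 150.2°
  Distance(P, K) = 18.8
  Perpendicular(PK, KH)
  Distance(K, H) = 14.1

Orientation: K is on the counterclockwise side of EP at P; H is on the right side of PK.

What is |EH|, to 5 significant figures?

67.983

E is at the origin; EP runs at -56.2° with length 44.6, so P = 44.6·(cos -56.2°, sin -56.2°) = (24.811, -37.062). ∠EPK = 150.2°, so PK runs at -56.2° + (180° − 150.2°) = -26.400° from the x-axis; with |PK| = 18.8, K = P + 18.8·(cos -26.400°, sin -26.400°) = (41.650, -45.421). PK ⟂ KH; with |KH| = 14.1 on the right of PK, H = K + 14.1·(-0.44464, -0.89571) = (35.381, -58.051). Then |EH| = |H − E| = 67.983.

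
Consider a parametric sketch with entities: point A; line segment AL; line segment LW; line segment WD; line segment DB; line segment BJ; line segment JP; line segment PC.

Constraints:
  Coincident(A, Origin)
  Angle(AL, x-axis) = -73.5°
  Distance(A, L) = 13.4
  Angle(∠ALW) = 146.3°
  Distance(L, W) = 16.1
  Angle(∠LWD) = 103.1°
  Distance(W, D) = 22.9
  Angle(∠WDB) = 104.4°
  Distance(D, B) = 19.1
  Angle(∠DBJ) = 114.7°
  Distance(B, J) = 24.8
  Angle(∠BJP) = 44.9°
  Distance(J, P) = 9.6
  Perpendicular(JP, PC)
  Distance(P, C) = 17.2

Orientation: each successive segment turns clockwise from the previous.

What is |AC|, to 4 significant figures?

25.51

A is at the origin; AL runs at -73.5° with length 13.4, so L = (3.806, -12.85). ∠ALW = 146.3° gives LW at -107.2° from the x-axis; with |LW| = 16.1, W = (-0.9551, -28.23). ∠LWD = 103.1° gives WD at 175.9° from the x-axis; with |WD| = 22.9, D = (-23.80, -26.59). ∠WDB = 104.4° gives DB at 100.3° from the x-axis; with |DB| = 19.1, B = (-27.21, -7.799). ∠DBJ = 114.7° gives BJ at 35.00° from the x-axis; with |BJ| = 24.8, J = (-6.897, 6.426). ∠BJP = 44.9° gives JP at -100.1° from the x-axis; with |JP| = 9.6, P = (-8.580, -3.025). The perpendicularity gives PC at right angles to JP, so PC runs at 169.9°; with |PC| = 17.2, C = (-25.51, -0.008898). Then |AC| = |C − A| = 25.51.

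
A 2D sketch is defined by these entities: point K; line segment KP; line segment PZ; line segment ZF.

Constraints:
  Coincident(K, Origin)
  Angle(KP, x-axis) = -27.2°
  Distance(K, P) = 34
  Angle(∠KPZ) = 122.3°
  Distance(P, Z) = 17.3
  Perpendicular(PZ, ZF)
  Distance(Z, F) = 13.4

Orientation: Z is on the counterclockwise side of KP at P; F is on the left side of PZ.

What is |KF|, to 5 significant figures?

38.643

K is at the origin; KP runs at -27.2° with length 34.0, so P = 34.0·(cos -27.2°, sin -27.2°) = (30.240, -15.541). ∠KPZ = 122.3°, so PZ runs at -27.2° + (180° − 122.3°) = 30.500° from the x-axis; with |PZ| = 17.3, Z = P + 17.3·(cos 30.500°, sin 30.500°) = (45.146, -6.7609). PZ is perpendicular to ZF; with |ZF| = 13.4 on the left of PZ, F = Z + 13.4·(-0.50754, 0.86163) = (38.345, 4.7849). Then |KF| = |F − K| = 38.643.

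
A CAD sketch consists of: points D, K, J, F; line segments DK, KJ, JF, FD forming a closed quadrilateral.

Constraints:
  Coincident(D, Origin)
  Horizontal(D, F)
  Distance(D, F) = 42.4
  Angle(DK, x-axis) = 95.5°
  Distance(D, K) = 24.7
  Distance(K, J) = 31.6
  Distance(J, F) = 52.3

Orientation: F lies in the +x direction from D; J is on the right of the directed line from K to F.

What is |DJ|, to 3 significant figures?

11.4

Checks: |KJ| = 31.60 ✓; |JF| = 52.30 ✓.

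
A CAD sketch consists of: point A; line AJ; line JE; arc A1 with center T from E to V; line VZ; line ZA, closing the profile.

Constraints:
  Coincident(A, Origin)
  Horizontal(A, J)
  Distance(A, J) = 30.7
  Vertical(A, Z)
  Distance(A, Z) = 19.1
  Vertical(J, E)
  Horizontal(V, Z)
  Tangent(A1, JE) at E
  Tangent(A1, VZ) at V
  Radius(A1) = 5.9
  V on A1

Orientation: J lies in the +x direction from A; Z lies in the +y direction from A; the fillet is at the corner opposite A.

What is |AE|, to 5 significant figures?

33.418

A is at the origin; AJ is horizontal with |AJ| = 30.7 and J on the +x side, so J = (30.700, 0.0000). A and Z share the same x with |AZ| = 19.1 and Z on the +y side, so Z = (0.0000, 19.100). The virtual corner opposite A is at (30.700, 19.100). Tangency of A1 to JE means the radius TE is perpendicular to JE and the tangent condition forces TV to be normal to VZ, with radius 5.9, so the center T sits 5.9 in from both sides at T = (24.800, 13.200). That places the tangent points at E = (30.700, 13.200) on JE and V = (24.800, 19.100) on VZ. Then |AE| = |E − A| = 33.418.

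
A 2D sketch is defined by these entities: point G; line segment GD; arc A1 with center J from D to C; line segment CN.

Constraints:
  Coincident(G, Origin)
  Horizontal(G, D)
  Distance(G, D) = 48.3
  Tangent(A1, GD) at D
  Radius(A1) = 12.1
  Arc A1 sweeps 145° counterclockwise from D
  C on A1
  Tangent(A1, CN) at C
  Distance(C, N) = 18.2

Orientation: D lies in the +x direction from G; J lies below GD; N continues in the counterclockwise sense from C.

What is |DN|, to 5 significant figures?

33.415

G is at the origin; GD is horizontal with |GD| = 48.3 and D on the +x side, so D = (48.300, 0.0000). The tangent condition forces JD to be normal to GD, so J = D + (0, -12.1) = (48.300, -12.100). On A1, D sits at bearing 90° from J; a 145° counterclockwise sweep puts C at bearing 235°, so C = J + 12.1·(cos 235°, sin 235°) = (41.360, -22.012). Since A1 is tangent to CN there, JC ⟂ CN, so CN runs along (−sin 235°, cos 235°); with |CN| = 18.2, N = (56.268, -32.451). Then |DN| = |N − D| = 33.415.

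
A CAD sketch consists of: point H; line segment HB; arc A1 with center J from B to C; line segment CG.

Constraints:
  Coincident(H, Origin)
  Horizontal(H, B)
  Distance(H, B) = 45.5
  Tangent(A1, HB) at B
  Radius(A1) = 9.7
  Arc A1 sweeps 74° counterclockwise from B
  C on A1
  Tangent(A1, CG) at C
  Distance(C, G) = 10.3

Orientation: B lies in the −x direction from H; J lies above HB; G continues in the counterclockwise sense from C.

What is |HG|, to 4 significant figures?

37.39

H is at the origin; HB is horizontal with |HB| = 45.5 and B on the −x side, so B = (-45.50, 0.000). A1 meets HB tangentially, so JB is at right angles to HB, so J = B + (0, 9.7) = (-45.50, 9.700). On A1, B sits at bearing -90° from J; a 74° counterclockwise sweep puts C at bearing -16°, so C = J + 9.7·(cos -16°, sin -16°) = (-36.18, 7.026). A1 meets CG tangentially, so JC is at right angles to CG, so CG runs along (−sin -16°, cos -16°); with |CG| = 10.3, G = (-33.34, 16.93). Then |HG| = |G − H| = 37.39.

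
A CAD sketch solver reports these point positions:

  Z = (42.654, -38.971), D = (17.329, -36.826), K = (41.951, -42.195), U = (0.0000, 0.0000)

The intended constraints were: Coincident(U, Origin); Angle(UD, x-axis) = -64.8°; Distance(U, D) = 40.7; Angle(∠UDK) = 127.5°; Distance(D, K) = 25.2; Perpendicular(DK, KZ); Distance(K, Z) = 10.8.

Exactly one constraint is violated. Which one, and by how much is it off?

Distance(K, Z) = 10.8 — off by 7.50.

U = (0.00, 0.00) ✓; UD at -64.80° ✓; |UD| = 40.70 ✓; ∠UDK = 127.5° ✓; |DK| = 25.20 ✓; ∠(DK, KZ) = 90.00° ✓; |KZ| = 3.300 ✗.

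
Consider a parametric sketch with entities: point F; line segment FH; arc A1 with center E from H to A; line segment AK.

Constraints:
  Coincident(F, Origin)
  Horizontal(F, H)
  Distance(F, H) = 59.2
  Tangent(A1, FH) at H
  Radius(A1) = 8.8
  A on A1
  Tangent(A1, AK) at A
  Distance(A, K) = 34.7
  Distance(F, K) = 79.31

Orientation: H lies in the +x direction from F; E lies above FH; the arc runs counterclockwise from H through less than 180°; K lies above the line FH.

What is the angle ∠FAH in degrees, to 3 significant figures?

38.8°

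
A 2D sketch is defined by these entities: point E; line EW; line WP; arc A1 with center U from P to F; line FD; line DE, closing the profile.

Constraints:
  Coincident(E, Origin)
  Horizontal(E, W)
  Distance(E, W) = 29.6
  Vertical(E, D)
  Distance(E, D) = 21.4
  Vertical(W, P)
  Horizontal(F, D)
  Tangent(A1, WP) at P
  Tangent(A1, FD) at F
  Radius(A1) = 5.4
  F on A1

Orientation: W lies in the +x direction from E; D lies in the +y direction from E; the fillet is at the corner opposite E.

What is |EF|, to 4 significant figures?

32.30

E is at the origin; EW is horizontal with |EW| = 29.6 and W on the +x side, so W = (29.60, 0.000). ED is vertical with |ED| = 21.4 and D on the +y side, so D = (0.000, 21.40). The virtual corner opposite E is at (29.60, 21.40). Since A1 is tangent to WP there, UP ⟂ WP and since A1 is tangent to FD there, UF ⟂ FD, with radius 5.4, so the center U sits 5.4 in from both sides at U = (24.20, 16.00). That places the tangent points at P = (29.60, 16.00) on WP and F = (24.20, 21.40) on FD. Then |EF| = |F − E| = 32.30.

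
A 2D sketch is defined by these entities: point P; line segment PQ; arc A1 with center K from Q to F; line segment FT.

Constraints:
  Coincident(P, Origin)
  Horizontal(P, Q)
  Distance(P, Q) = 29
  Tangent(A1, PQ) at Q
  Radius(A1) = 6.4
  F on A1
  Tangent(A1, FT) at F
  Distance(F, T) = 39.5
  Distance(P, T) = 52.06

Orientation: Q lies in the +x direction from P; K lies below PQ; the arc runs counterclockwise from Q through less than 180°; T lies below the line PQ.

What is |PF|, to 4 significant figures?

23.56

P is at the origin; PQ is horizontal with |PQ| = 29.0 and Q on the +x side, so Q = (29.00, 0.000). The tangent condition forces KQ to be normal to PQ, so K = Q + (0, -6.4) = (29.00, -6.400). Since KF ⟂ FT (tangency), |KT| = √(6.4² + 39.5²) = 40.02 regardless of where F sits on A1. So T lies on both circle(P, 52.06) and circle(K, 40.02); the below-PQ intersection is T = (24.15, -46.12). F is the foot of the tangent from T: F = (22.60, -6.650).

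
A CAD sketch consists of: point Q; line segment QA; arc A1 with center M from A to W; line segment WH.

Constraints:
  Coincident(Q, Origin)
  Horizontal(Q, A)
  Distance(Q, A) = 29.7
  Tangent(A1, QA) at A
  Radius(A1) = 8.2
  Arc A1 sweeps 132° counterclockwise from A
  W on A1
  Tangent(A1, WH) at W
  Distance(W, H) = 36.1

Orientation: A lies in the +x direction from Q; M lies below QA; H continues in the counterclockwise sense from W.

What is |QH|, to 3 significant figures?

62.6

On A1, A sits at bearing 90° from M; a 132° counterclockwise sweep puts W at bearing 222°, so W = M + 8.2·(cos 222°, sin 222°) = (23.6, -13.7). The tangent condition forces MW to be normal to WH, so WH runs along (−sin 222°, cos 222°); with |WH| = 36.1, H = (47.8, -40.5). Then |QH| = |H − Q| = 62.6.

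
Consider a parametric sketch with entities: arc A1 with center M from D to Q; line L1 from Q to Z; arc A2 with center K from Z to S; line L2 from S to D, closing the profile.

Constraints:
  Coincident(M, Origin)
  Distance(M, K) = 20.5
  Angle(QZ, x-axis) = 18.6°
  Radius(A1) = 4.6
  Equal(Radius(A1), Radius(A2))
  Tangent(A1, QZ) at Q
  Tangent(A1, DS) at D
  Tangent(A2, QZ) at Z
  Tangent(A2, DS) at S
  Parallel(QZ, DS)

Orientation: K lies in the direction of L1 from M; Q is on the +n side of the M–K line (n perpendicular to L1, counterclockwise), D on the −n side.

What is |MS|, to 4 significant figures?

21.01

Tangency of A1 to both parallel lines with radius 4.6 puts Q and D at M ± 4.6·n: Q = (-1.467, 4.360), D = (1.467, -4.360). Equal radii place Z and S the same way about K: Z = K + 4.6·n = (17.96, 10.90), S = K − 4.6·n = (20.90, 2.179). Then |MS| = |S − M| = 21.01.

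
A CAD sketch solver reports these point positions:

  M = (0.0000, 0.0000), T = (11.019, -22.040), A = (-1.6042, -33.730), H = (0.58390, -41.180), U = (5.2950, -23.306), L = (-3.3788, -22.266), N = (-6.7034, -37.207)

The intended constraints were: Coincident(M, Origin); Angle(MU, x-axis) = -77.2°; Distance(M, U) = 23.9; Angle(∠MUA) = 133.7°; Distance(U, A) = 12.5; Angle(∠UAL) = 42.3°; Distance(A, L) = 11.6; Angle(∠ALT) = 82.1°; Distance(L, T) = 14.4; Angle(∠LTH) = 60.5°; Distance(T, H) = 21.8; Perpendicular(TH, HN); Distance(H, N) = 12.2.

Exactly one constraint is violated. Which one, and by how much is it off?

Distance(H, N) = 12.2 — off by 3.90.

M = (0.00, 0.00) ✓; MU at -77.20° ✓; |MU| = 23.90 ✓; ∠MUA = 133.7° ✓; |UA| = 12.50 ✓; ∠UAL = 42.30° ✓; |AL| = 11.60 ✓; ∠ALT = 82.10° ✓; |LT| = 14.40 ✓; ∠LTH = 60.50° ✓; |TH| = 21.80 ✓; ∠(TH, HN) = 90.00° ✓; |HN| = 8.300 ✗.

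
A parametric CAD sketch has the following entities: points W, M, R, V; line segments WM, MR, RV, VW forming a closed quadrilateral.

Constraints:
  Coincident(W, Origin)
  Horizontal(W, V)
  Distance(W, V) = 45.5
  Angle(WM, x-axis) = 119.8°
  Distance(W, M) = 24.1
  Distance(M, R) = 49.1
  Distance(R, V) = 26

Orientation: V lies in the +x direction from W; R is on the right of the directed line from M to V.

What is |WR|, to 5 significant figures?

26.759

Checks: |MR| = 49.10 ✓; |RV| = 26.00 ✓.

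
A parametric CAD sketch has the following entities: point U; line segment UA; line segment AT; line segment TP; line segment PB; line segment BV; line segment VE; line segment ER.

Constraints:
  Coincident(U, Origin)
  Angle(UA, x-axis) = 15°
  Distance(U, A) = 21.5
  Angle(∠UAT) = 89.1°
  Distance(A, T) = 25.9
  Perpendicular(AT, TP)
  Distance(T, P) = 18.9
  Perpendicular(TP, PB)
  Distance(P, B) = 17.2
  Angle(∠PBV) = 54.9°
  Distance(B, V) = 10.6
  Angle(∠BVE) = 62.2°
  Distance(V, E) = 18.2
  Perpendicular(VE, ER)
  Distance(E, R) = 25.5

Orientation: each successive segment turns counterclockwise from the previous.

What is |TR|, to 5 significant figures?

45.809

U is at the origin; UA runs at 15.0° with length 21.5, so A = (20.767, 5.5646). ∠UAT = 89.1° gives AT at 105.90° from the x-axis; with |AT| = 25.9, T = (13.672, 30.474). AT ⟂ TP, so TP runs at -164.10°; with |TP| = 18.9, P = (-4.5050, 25.296). The perpendicularity gives PB at right angles to TP, so PB runs at -74.100°; with |PB| = 17.2, B = (0.20705, 8.7539). ∠PBV = 54.9° gives BV at 51.000° from the x-axis; with |BV| = 10.6, V = (6.8778, 16.992). ∠BVE = 62.2° gives VE at 168.80° from the x-axis; with |VE| = 18.2, E = (-10.976, 20.527). VE ⟂ ER, so ER runs at -101.20°; with |ER| = 25.5, R = (-15.929, -4.4876). Then |TR| = |R − T| = 45.809.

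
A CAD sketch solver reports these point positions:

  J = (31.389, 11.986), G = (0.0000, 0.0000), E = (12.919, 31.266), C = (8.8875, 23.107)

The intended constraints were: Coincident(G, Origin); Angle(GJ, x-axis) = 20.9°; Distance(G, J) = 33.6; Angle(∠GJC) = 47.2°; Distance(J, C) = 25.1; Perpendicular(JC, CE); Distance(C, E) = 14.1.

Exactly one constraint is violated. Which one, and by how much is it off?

Distance(C, E) = 14.1 — off by 5.00.

G = (0.00, 0.00) ✓; GJ at 20.90° ✓; |GJ| = 33.60 ✓; ∠GJC = 47.20° ✓; |JC| = 25.10 ✓; ∠(JC, CE) = 89.99° ✓; |CE| = 9.101 ✗.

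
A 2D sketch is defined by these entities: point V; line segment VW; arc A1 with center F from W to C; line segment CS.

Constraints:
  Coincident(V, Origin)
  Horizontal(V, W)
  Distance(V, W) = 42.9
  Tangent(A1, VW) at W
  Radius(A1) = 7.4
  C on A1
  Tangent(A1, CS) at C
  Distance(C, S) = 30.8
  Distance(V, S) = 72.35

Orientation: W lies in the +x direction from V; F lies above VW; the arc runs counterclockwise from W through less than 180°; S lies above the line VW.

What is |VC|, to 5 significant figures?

49.096

V is at the origin; V and W share the same y with |VW| = 42.9 and W on the +x side, so W = (42.900, 0.0000). Since A1 is tangent to VW there, FW ⟂ VW, so F = W + (0, 7.4) = (42.900, 7.4000). Since FC ⟂ CS (tangency), |FS| = √(7.4² + 30.8²) = 31.676 regardless of where C sits on A1. So S lies on both circle(V, 72.35) and circle(F, 31.676); the above-VW intersection is S = (66.476, 28.556). C is the foot of the tangent from S: C = (48.992, 3.1992).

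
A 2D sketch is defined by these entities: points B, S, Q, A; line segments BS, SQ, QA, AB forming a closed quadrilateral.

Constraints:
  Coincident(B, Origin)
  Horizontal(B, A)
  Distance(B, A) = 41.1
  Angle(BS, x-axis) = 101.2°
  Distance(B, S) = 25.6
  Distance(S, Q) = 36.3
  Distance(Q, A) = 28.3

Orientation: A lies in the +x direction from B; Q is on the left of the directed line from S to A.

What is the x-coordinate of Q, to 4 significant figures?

31.30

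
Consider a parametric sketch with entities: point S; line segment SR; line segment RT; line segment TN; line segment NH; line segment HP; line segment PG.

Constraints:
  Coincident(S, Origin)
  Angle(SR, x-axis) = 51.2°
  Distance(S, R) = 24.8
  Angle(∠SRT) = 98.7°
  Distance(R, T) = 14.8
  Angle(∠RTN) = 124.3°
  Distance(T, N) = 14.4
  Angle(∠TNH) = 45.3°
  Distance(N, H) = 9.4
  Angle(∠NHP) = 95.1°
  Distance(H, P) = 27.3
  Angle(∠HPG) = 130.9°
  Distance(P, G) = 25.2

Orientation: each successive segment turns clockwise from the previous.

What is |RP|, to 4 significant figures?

23.47

∠TNH = 45.3° gives NH at 139.5° from the x-axis; with |NH| = 9.4, H = (22.25, 3.649). ∠NHP = 95.1° gives HP at 54.60° from the x-axis; with |HP| = 27.3, P = (38.07, 25.90). Then |RP| = |P − R| = 23.47.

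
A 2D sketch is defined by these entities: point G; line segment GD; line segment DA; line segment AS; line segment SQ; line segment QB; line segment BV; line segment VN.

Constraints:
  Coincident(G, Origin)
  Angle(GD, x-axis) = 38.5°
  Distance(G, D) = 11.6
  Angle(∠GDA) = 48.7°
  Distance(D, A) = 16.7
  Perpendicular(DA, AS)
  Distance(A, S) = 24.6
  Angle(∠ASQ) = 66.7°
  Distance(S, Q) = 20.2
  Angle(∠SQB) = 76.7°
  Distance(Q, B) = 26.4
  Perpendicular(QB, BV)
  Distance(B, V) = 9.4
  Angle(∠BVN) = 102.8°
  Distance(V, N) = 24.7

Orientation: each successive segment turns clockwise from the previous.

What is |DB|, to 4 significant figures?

14.62

G is at the origin; GD runs at 38.5° with length 11.6, so D = (9.078, 7.221). ∠GDA = 48.7° gives DA at -92.80° from the x-axis; with |DA| = 16.7, A = (8.262, -9.459). DA ⟂ AS, so AS runs at 177.2°; with |AS| = 24.6, S = (-16.31, -8.257). ∠ASQ = 66.7° gives SQ at 63.90° from the x-axis; with |SQ| = 20.2, Q = (-7.421, 9.883). ∠SQB = 76.7° gives QB at -39.40° from the x-axis; with |QB| = 26.4, B = (12.98, -6.874). Then |DB| = |B − D| = 14.62.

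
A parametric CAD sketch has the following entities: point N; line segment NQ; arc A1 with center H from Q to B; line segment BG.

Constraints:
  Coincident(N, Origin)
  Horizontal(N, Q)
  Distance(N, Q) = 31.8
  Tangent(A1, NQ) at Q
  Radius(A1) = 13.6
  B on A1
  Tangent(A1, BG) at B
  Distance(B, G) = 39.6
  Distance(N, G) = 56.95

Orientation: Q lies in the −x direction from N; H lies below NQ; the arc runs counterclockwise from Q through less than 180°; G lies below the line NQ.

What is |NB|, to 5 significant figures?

47.930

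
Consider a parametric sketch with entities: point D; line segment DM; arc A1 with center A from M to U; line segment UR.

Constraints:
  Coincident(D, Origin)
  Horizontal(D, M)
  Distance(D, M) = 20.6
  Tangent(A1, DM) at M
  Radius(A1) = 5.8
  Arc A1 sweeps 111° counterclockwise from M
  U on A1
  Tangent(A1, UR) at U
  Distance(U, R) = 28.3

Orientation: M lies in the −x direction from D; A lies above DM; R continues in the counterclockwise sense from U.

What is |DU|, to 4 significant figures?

17.11

D is at the origin; D and M share the same y with |DM| = 20.6 and M on the −x side, so M = (-20.60, 0.000). A1 meets DM tangentially, so AM is at right angles to DM, so A = M + (0, 5.8) = (-20.60, 5.800). On A1, M sits at bearing -90° from A; a 111° counterclockwise sweep puts U at bearing 21°, so U = A + 5.8·(cos 21°, sin 21°) = (-15.19, 7.879). Then |DU| = |U − D| = 17.11.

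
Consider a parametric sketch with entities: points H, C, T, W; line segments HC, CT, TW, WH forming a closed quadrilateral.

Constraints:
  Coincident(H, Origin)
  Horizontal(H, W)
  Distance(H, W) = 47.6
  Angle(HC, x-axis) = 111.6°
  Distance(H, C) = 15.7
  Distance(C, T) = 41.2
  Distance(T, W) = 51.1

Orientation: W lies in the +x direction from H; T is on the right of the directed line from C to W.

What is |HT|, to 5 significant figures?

25.796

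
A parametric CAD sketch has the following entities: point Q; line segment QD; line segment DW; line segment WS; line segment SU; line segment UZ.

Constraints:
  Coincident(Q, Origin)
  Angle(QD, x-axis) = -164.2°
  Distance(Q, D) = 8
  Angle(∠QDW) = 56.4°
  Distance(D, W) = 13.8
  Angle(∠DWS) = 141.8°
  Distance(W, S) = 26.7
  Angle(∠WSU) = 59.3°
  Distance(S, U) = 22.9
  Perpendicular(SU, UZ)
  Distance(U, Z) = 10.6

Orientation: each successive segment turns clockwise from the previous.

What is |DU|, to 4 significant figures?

28.16

∠DWS = 141.8° gives WS at 34.00° from the x-axis; with |WS| = 26.7, S = (18.66, 25.89). ∠WSU = 59.3° gives SU at -86.70° from the x-axis; with |SU| = 22.9, U = (19.97, 3.030). Then |DU| = |U − D| = 28.16.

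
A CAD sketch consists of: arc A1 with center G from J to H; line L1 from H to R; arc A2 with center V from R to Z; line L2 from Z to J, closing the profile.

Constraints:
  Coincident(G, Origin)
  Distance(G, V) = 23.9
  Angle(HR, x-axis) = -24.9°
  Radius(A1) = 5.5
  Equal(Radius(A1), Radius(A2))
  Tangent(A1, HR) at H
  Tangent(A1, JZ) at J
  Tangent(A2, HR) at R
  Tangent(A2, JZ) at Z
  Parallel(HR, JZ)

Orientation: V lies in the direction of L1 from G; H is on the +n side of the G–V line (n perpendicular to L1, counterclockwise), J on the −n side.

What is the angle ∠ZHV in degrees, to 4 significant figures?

11.75°

Tangency of A1 to both parallel lines with radius 5.5 puts H and J at G ± 5.5·n: H = (2.316, 4.989), J = (-2.316, -4.989). Equal radii place R and Z the same way about V: R = V + 5.5·n = (23.99, -5.074), Z = V − 5.5·n = (19.36, -15.05). Then cos ∠ZHV = HZ·HV / (|HZ||HV|), giving 11.75°.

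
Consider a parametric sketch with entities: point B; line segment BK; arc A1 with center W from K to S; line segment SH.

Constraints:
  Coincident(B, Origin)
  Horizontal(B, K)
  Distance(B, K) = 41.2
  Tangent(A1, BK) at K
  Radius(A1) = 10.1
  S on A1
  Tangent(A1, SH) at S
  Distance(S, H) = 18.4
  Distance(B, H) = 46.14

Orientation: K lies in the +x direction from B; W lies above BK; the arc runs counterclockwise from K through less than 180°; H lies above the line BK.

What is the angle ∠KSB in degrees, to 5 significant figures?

48.230°

B is at the origin; BK is horizontal with |BK| = 41.2 and K on the +x side, so K = (41.200, 0.0000). Tangency of A1 to BK means the radius WK is perpendicular to BK, so W = K + (0, 10.1) = (41.200, 10.100). Since WS ⟂ SH (tangency), |WH| = √(10.1² + 18.4²) = 20.990 regardless of where S sits on A1. So H lies on both circle(B, 46.14) and circle(W, 20.990); the above-BK intersection is H = (34.940, 30.135). S is the foot of the tangent from H: S = (48.201, 17.379).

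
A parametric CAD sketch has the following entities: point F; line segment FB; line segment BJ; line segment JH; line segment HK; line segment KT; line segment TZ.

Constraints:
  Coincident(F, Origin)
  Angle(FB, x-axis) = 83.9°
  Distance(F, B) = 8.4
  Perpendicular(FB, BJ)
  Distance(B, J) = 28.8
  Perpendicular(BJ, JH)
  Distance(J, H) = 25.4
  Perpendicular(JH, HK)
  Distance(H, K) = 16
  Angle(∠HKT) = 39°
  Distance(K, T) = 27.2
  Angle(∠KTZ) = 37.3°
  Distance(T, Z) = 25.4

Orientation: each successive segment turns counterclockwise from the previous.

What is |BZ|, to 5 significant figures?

43.198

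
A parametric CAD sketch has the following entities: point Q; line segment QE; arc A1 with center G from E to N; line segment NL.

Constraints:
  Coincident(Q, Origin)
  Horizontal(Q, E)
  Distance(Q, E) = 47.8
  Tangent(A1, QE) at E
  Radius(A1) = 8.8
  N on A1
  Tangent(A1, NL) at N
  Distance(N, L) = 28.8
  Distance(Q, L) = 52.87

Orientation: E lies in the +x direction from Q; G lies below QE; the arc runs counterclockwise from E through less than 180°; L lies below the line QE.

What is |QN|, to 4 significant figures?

39.90

Q is at the origin; Q and E share the same y with |QE| = 47.8 and E on the +x side, so E = (47.80, 0.000). The tangent condition forces GE to be normal to QE, so G = E + (0, -8.8) = (47.80, -8.800). Since GN ⟂ NL (tangency), |GL| = √(8.8² + 28.8²) = 30.11 regardless of where N sits on A1. So L lies on both circle(Q, 52.87) and circle(G, 30.11); the below-QE intersection is L = (37.62, -37.14). N is the foot of the tangent from L: N = (39.01, -8.377).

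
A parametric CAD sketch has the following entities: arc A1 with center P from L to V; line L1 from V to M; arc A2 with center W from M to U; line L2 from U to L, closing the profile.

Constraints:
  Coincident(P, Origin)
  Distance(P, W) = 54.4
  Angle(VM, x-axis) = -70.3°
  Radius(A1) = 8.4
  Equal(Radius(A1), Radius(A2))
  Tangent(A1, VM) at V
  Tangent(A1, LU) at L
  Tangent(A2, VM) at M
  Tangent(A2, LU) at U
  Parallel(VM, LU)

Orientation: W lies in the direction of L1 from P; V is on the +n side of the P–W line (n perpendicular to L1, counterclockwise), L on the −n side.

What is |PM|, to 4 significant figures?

55.04

Tangency of A1 to both parallel lines with radius 8.4 puts V and L at P ± 8.4·n: V = (7.908, 2.832), L = (-7.908, -2.832). Equal radii place M and U the same way about W: M = W + 8.4·n = (26.25, -48.38), U = W − 8.4·n = (10.43, -54.05). Then |PM| = |M − P| = 55.04.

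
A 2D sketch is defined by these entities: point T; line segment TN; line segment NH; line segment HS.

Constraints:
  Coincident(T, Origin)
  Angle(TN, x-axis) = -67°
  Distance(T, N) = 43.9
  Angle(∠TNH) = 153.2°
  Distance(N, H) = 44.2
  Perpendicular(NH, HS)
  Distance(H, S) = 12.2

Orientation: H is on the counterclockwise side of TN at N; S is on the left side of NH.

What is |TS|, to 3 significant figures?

83.7

T is at the origin; TN runs at -67.0° with length 43.9, so N = 43.9·(cos -67.0°, sin -67.0°) = (17.2, -40.4). ∠TNH = 153.2°, so NH runs at -67.0° + (180° − 153.2°) = -40.2° from the x-axis; with |NH| = 44.2, H = N + 44.2·(cos -40.2°, sin -40.2°) = (50.9, -68.9). The perpendicularity gives HS at right angles to NH; with |HS| = 12.2 on the left of NH, S = H + 12.2·(0.645, 0.764) = (58.8, -59.6). Then |TS| = |S − T| = 83.7.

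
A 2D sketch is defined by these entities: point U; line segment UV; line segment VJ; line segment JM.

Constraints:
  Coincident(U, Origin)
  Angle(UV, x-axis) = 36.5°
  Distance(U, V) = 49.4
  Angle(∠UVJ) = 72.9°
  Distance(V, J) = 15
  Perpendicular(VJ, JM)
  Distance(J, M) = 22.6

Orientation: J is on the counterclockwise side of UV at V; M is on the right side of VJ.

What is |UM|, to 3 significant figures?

69.8

U is at the origin; UV runs at 36.5° with length 49.4, so V = 49.4·(cos 36.5°, sin 36.5°) = (39.7, 29.4). ∠UVJ = 72.9°, so VJ runs at 36.5° + (180° − 72.9°) = 144° from the x-axis; with |VJ| = 15.0, J = V + 15.0·(cos 144°, sin 144°) = (27.6, 38.3). VJ is perpendicular to JM; with |JM| = 22.6 on the right of VJ, M = J + 22.6·(0.593, 0.805) = (41.0, 56.5). Then |UM| = |M − U| = 69.8.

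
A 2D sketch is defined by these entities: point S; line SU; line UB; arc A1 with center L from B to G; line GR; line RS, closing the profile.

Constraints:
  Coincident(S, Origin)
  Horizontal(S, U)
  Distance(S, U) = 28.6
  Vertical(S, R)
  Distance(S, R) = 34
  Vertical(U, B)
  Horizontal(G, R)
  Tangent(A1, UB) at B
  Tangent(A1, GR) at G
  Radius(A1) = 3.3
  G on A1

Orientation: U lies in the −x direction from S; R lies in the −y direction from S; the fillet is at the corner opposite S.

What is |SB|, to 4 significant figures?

41.96

S is at the origin; SU is horizontal with |SU| = 28.6 and U on the −x side, so U = (-28.60, 0.000). SR is vertical with |SR| = 34.0 and R on the −y side, so R = (0.000, -34.00). The virtual corner opposite S is at (-28.60, -34.00). The tangent condition forces LB to be normal to UB and A1 meets GR tangentially, so LG is at right angles to GR, with radius 3.3, so the center L sits 3.3 in from both sides at L = (-25.30, -30.70). That places the tangent points at B = (-28.60, -30.70) on UB and G = (-25.30, -34.00) on GR. Then |SB| = |B − S| = 41.96.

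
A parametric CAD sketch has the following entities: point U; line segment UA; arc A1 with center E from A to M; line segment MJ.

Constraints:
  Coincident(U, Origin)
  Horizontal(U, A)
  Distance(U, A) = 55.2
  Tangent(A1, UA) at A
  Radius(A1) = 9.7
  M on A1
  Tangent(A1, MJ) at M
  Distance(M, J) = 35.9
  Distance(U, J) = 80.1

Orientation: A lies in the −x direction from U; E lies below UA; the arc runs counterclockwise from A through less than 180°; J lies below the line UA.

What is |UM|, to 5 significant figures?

65.569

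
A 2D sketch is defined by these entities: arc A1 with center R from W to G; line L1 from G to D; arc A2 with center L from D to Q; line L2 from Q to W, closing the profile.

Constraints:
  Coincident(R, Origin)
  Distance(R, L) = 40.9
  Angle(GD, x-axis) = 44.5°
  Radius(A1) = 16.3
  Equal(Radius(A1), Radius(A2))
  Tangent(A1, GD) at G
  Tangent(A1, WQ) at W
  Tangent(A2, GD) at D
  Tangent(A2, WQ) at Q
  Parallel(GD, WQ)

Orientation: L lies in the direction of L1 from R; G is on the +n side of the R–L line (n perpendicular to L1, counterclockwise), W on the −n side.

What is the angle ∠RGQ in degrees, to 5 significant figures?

51.443°

Tangency of A1 to both parallel lines with radius 16.3 puts G and W at R ± 16.3·n: G = (-11.425, 11.626), W = (11.425, -11.626). Equal radii place D and Q the same way about L: D = L + 16.3·n = (17.747, 40.293), Q = L − 16.3·n = (40.597, 17.041). Then cos ∠RGQ = GR·GQ / (|GR||GQ|), giving 51.443°.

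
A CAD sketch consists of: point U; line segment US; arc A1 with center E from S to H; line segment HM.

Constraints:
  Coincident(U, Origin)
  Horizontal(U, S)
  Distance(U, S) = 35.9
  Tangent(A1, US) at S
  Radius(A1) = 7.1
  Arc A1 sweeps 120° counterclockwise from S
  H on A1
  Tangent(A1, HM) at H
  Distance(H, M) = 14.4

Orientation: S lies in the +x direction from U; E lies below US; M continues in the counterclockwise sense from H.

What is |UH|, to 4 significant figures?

31.60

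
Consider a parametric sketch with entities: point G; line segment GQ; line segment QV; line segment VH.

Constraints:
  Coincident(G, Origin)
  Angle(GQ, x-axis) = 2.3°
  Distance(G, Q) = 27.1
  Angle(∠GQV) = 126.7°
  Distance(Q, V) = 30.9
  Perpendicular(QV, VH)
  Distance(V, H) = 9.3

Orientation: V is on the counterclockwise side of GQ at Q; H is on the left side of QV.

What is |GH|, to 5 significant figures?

48.708

G is at the origin; GQ runs at 2.3° with length 27.1, so Q = 27.1·(cos 2.3°, sin 2.3°) = (27.078, 1.0876). ∠GQV = 126.7°, so QV runs at 2.3° + (180° − 126.7°) = 55.600° from the x-axis; with |QV| = 30.9, V = Q + 30.9·(cos 55.600°, sin 55.600°) = (44.536, 26.584). QV ⟂ VH; with |VH| = 9.3 on the left of QV, H = V + 9.3·(-0.82511, 0.56497) = (36.862, 31.838). Then |GH| = |H − G| = 48.708.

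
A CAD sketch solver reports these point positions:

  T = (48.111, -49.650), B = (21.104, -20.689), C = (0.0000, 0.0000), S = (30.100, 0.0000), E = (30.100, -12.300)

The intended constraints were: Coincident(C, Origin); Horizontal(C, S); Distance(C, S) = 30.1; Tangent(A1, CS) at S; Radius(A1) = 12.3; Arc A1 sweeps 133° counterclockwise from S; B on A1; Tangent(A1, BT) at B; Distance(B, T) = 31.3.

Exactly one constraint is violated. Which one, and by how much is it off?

Distance(B, T) = 31.3 — off by 8.30.

C = (0.00, 0.00) ✓; C.y = 0.00, S.y = 0.00 ✓; |CS| = 30.10 ✓; ∠(ES, SC) = 90.00° ✓; |ES| = 12.30 ✓; bearing(E→B) − bearing(E→S) = 133.0° ✓; |EB| = 12.30 ✓; ∠(EB, BT) = 90.00° ✓; |BT| = 39.60 ✗.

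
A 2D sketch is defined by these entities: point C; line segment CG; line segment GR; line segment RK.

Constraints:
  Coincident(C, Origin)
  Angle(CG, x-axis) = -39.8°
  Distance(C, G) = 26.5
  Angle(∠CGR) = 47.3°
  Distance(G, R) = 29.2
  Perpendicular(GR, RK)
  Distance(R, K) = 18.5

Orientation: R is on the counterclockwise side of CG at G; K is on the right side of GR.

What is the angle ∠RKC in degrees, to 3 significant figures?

16.5°

C is at the origin; CG runs at -39.8° with length 26.5, so G = 26.5·(cos -39.8°, sin -39.8°) = (20.4, -17.0). ∠CGR = 47.3°, so GR runs at -39.8° + (180° − 47.3°) = 92.9° from the x-axis; with |GR| = 29.2, R = G + 29.2·(cos 92.9°, sin 92.9°) = (18.9, 12.2). The perpendicularity gives RK at right angles to GR; with |RK| = 18.5 on the right of GR, K = R + 18.5·(0.999, 0.0506) = (37.4, 13.1). Then cos ∠RKC = KR·KC / (|KR||KC|), giving 16.5°.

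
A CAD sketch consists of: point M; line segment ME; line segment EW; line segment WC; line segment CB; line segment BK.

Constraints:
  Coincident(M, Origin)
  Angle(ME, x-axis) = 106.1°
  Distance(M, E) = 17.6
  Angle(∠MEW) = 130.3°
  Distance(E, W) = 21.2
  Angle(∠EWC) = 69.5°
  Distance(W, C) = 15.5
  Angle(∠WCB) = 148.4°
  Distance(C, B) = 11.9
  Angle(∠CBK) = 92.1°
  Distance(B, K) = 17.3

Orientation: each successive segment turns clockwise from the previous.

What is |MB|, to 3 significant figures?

19.7

M is at the origin; ME runs at 106.1° with length 17.6, so E = (-4.88, 16.9). ∠MEW = 130.3° gives EW at 56.4° from the x-axis; with |EW| = 21.2, W = (6.85, 34.6). ∠EWC = 69.5° gives WC at -54.1° from the x-axis; with |WC| = 15.5, C = (15.9, 22.0). ∠WCB = 148.4° gives CB at -85.7° from the x-axis; with |CB| = 11.9, B = (16.8, 10.1). Then |MB| = |B − M| = 19.7.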